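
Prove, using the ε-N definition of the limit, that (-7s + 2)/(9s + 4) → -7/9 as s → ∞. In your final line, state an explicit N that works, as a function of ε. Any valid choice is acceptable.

N = (46/81)/ε

Let ε > 0. We seek N > 0 such that s > N implies |(-7s + 2)/(9s + 4) + 7/9| < ε.
(-7s + 2)/(9s + 4) + 7/9 = (9(-7s + 2) − (-7)(9s + 4)) / (9(9s + 4)) = 46/(9(9s + 4)).
For s > 0 we have 9s + 4 > 9s, so |(-7s + 2)/(9s + 4) + 7/9| = 46/(9(9s + 4)) < 46/(9·9s) = (46/81)/s.
Thus |(-7s + 2)/(9s + 4) + 7/9| < ε whenever s > (46/81)/ε.
Take N = (46/81)/ε. If s > N then |(-7s + 2)/(9s + 4) + 7/9| < (46/81)/s < ε.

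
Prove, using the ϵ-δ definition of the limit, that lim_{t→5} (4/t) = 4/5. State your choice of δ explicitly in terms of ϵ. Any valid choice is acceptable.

Fix ϵ > 0. We seek δ > 0 such that 0 < |t − 5| < δ implies |4/t − (4/5)| < ϵ.
|4/t − (4/5)| = 4·|5 − t|/(5·|t|) = 4|t − 5|/(5|t|).
Require δ ≤ 5/2 so that |t| > 5 − 5/2 = 5/2, hence 5|t| > 25/2.
Then |4/t − (4/5)| < 4|t − 5|/(25/2), which is < ϵ when |t − 5| < (25/8)ϵ.
Take δ = min(5/2, (25/8)ϵ). Then 0 < |t − 5| < δ gives both |t − 5| < 5/2 and |t − 5| < (25/8)ϵ, so |4/t − (4/5)| < ϵ.

δ = min(5/2, (25/8)ϵ)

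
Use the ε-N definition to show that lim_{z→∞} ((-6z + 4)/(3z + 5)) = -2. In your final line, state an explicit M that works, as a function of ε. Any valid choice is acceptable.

M = (14/3)/ε

Suppose ε > 0. We seek M > 0 such that z > M implies |(-6z + 4)/(3z + 5) + 2| < ε.
(-6z + 4)/(3z + 5) + 2 = (3(-6z + 4) − (-6)(3z + 5)) / (3(3z + 5)) = 42/(3(3z + 5)).
For z > 0 we have 3z + 5 > 3z, so |(-6z + 4)/(3z + 5) + 2| = 42/(3(3z + 5)) < 42/(3·3z) = (14/3)/z.
Thus |(-6z + 4)/(3z + 5) + 2| < ε whenever z > (14/3)/ε.
Take M = (14/3)/ε. If z > M then |(-6z + 4)/(3z + 5) + 2| < (14/3)/z < ε.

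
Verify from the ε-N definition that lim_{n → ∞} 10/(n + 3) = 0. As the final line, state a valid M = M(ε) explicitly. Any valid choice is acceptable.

Suppose ε > 0. For n ≥ 1, |10/(n + 3) − 0| = 10/(n + 3) ≤ 10/n.
We need 10/n < ε, i.e. n > 10/ε.
Take M = 10/ε. If n > M then |10/(n + 3)| ≤ 10/n < ε.

M = 10/ε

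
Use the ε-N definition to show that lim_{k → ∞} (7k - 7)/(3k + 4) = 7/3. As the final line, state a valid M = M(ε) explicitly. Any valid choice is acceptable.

Fix ε > 0. For k ≥ 1, |(7k - 7)/(3k + 4) − (7/3)| = |-49|/(3(3k + 4)) = 49/(3(3k + 4)).
Since 3k + 4 ≥ 3k for k ≥ 1, this is ≤ 49/(3·3k) = (49/9)/k.
So |(7k - 7)/(3k + 4) − (7/3)| < ε whenever k > (49/9)/ε.
Take M = (49/9)/ε. If k > M then |(7k - 7)/(3k + 4) − (7/3)| ≤ (49/9)/k < ε.

M = (49/9)/ε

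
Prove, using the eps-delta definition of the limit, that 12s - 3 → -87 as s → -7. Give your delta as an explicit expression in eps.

Let eps > 0 be given. We need delta > 0 so that 0 < |s + 7| < delta implies |(12s - 3) + 87| < eps.
|(12s - 3) + 87| = |12s + 84| = 12|s + 7|.
So 12|s + 7| < eps exactly when |s + 7| < eps/12.
Take delta = eps/12. If 0 < |s + 7| < delta then |(12s - 3) + 87| = 12|s + 7| < 12·(eps/12) = eps.

delta = eps/12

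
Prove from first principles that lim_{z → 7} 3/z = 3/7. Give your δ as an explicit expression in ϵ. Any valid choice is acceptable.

Let ϵ > 0 be given. We seek δ > 0 such that 0 < |z − 7| < δ implies |3/z − (3/7)| < ϵ.
|3/z − (3/7)| = 3·|7 − z|/(7·|z|) = 3|z − 7|/(7|z|).
Restrict δ ≤ 7/2. Then |z − 7| < 7/2 gives |z| > 7/2, so 7|z| > 49/2.
Then |3/z − (3/7)| < 3|z − 7|/(49/2), which is < ϵ when |z − 7| < (49/6)ϵ.
Take δ = min(7/2, (49/6)ϵ). Then 0 < |z − 7| < δ gives both |z − 7| < 7/2 and |z − 7| < (49/6)ϵ, so |3/z − (3/7)| < ϵ.

δ = min(7/2, (49/6)ϵ)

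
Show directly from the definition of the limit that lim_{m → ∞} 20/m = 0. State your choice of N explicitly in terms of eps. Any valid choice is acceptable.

Let eps > 0 be given. For m ≥ 1, |20/m − 0| = 20/(m) ≤ 20/m.
We need 20/m < eps, i.e. m > 20/eps.
Take N = 20/eps. If m > N then |20/m| ≤ 20/m < eps.

N = 20/eps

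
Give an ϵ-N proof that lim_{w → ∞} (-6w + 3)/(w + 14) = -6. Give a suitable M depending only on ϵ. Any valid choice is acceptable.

Let ϵ > 0 be given. We seek M > 0 such that w > M implies |(-6w + 3)/(w + 14) + 6| < ϵ.
(-6w + 3)/(w + 14) + 6 = ((-6w + 3) − (-6)(w + 14)) / ((w + 14)) = 87/((w + 14)).
For w > 0 we have w + 14 > w, so |(-6w + 3)/(w + 14) + 6| = 87/((w + 14)) < 87/(w) = 87/w.
Thus |(-6w + 3)/(w + 14) + 6| < ϵ whenever w > 87/ϵ.
Take M = 87/ϵ. If w > M then |(-6w + 3)/(w + 14) + 6| < 87/w < ϵ.

M = 87/ϵ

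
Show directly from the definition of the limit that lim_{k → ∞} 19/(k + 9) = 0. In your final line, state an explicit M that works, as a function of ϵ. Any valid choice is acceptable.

Let ϵ > 0 be given. For k ≥ 1, |19/(k + 9) − 0| = 19/(k + 9) ≤ 19/k.
We need 19/k < ϵ, i.e. k > 19/ϵ.
Take M = 19/ϵ. If k > M then |19/(k + 9)| ≤ 19/k < ϵ.

M = 19/ϵ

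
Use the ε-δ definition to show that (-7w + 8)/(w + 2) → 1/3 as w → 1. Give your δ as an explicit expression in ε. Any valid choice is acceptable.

Fix ε > 0. We want δ > 0 with 0 < |w − 1| < δ ⇒ |(-7w + 8)/(w + 2) − (1/3)| < ε.
Combining over a common denominator, (-7w + 8)/(w + 2) − (1/3) = [(-7w + 8)·3 − 1·(w + 2)] / [3·(w + 2)] = -22(w − 1) / (3(w + 2)).
So |(-7w + 8)/(w + 2) − (1/3)| = 22|w − 1| / (3·|w + 2|).
Restrict δ ≤ 3/2. Then |w − 1| < 3/2 gives |w + 2| = |(w − 1) + 3| ≥ 3 − 3/2 = 3/2.
Hence |(-7w + 8)/(w + 2) − (1/3)| < 22|w − 1|/(3·(3/2)) = (44/9)|w − 1|, which is < ε once |w − 1| < (9/44)ε.
Take δ = min(3/2, (9/44)ε). Then 0 < |w − 1| < δ forces both bounds, so |(-7w + 8)/(w + 2) − (1/3)| < ε.

δ = min(3/2, (9/44)ε)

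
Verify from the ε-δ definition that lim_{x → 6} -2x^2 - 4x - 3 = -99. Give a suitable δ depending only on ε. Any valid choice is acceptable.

δ = min(1, ε/30)

Fix ε > 0. We want δ > 0 such that 0 < |x − 6| < δ implies |(-2x^2 - 4x - 3) + 99| < ε.
(-2x^2 - 4x - 3) + 99 = -2x^2 - 4x + 96 = (x − 6)(-2x - 16).
So |(-2x^2 - 4x - 3) + 99| = |x − 6|·|-2x - 16|.
Assume first that |x − 6| < 1, so |x| < 7. Then |-2x - 16| ≤ 2·7 + 16 = 30.
Hence |(-2x^2 - 4x - 3) + 99| ≤ 30|x − 6| < ε provided |x − 6| < ε/30.
Take δ = min(1, ε/30). Then 0 < |x − 6| < δ gives both |x − 6| < 1 and |x − 6| < ε/30, so |(-2x^2 - 4x - 3) + 99| < ε.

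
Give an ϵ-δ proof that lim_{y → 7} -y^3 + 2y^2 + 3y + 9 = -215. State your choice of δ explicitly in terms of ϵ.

δ = min(1, ϵ/136)

Let ϵ > 0 be given. We want δ > 0 such that 0 < |y − 7| < δ implies |(-y^3 + 2y^2 + 3y + 9) + 215| < ϵ.
(-y^3 + 2y^2 + 3y + 9) + 215 = -y^3 + 2y^2 + 3y + 224 = (y − 7)(-y^2 - 5y - 32).
So |(-y^3 + 2y^2 + 3y + 9) + 215| = |y − 7|·|-y^2 - 5y - 32|.
Assume first that |y − 7| < 1, so |y| < 8. Then |-y^2 - 5y - 32| ≤ 8^2 + 5·8 + 32 = 136.
Hence |(-y^3 + 2y^2 + 3y + 9) + 215| ≤ 136|y − 7| < ϵ provided |y − 7| < ϵ/136.
Take δ = min(1, ϵ/136). Then 0 < |y − 7| < δ gives both |y − 7| < 1 and |y − 7| < ϵ/136, so |(-y^3 + 2y^2 + 3y + 9) + 215| < ϵ.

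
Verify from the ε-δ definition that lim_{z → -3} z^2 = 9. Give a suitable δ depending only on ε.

Let ε > 0. We seek δ > 0 with 0 < |z + 3| < δ ⇒ |z^2 − 9| < ε.
Factor: z^2 − 9 = (z + 3)(z - 3), so |z^2 − 9| = |z + 3|·|z - 3|.
Impose δ ≤ 2 so that |z| < 5; then |z - 3| ≤ 8.
Hence |z^2 − 9| ≤ 8|z + 3|, which is < ε once |z + 3| < ε/8.
Take δ = min(2, ε/8). If 0 < |z + 3| < δ then both bounds hold and |z^2 − 9| ≤ 8|z + 3| < 8·(ε/8) = ε.

δ = min(2, ε/8)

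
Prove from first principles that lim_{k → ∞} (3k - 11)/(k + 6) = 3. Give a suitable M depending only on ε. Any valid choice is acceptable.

M = 29/ε

Fix ε > 0. For k ≥ 1, |(3k - 11)/(k + 6) − 3| = |-29|/((k + 6)) = 29/((k + 6)).
Since k + 6 ≥ k for k ≥ 1, this is ≤ 29/(k) = 29/k.
So |(3k - 11)/(k + 6) − 3| < ε whenever k > 29/ε.
Take M = 29/ε. If k > M then |(3k - 11)/(k + 6) − 3| ≤ 29/k < ε.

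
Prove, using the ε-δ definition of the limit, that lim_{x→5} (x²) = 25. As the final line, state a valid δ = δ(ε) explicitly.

Let ε > 0 be given. We seek δ > 0 with 0 < |x − 5| < δ ⇒ |x² − 25| < ε.
Factor: x² − 25 = (x − 5)(x + 5), so |x² − 25| = |x − 5|·|x + 5|.
Impose δ ≤ 1 so that |x| < 6; then |x + 5| ≤ 11.
Hence |x² − 25| ≤ 11|x − 5|, which is < ε once |x − 5| < ε/11.
Take δ = min(1, ε/11). If 0 < |x − 5| < δ then both bounds hold and |x² − 25| ≤ 11|x − 5| < 11·(ε/11) = ε.

δ = min(1, ε/11)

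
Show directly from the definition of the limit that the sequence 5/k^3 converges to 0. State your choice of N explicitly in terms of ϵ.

N = (5/ϵ)^{1/3}

Suppose ϵ > 0. For k ≥ 1, |5/k^3 − 0| = 5/k^3.
5/k^3 < ϵ ⇔ k^3 > 5/ϵ ⇔ k > (5/ϵ)^{1/3}.
Take N = (5/ϵ)^{1/3}. Then k > N implies 5/k^3 < ϵ.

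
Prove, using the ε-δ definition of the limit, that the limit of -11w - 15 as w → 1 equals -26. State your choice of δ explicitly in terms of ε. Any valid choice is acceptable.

δ = ε/11

Let ε > 0. We need δ > 0 so that 0 < |w − 1| < δ implies |(-11w - 15) + 26| < ε.
Since (-11w - 15) + 26 = -11(w − 1), we have |(-11w - 15) + 26| = 11|w − 1|.
Thus it suffices that |w − 1| < ε/11.
Choosing δ = ε/11 gives |(-11w - 15) + 26| = 11|w − 1| < ε whenever |w − 1| < δ.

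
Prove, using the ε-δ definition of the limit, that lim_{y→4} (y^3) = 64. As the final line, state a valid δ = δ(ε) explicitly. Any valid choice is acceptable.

δ = min(1, ε/61)

Fix ε > 0. We seek δ > 0 with 0 < |y − 4| < δ ⇒ |y^3 − 64| < ε.
Factor: y^3 − 64 = (y − 4)(y^2 + 4y + 16), so |y^3 − 64| = |y − 4|·|y^2 + 4y + 16|.
Restrict δ ≤ 1. Then |y − 4| < 1 gives |y| < 5, so by the triangle inequality |y^2 + 4y + 16| ≤ 5^2 + 4·5 + 16 = 61.
Hence |y^3 − 64| ≤ 61|y − 4|, which is < ε once |y − 4| < ε/61.
Take δ = min(1, ε/61). If 0 < |y − 4| < δ then both bounds hold and |y^3 − 64| ≤ 61|y − 4| < 61·(ε/61) = ε.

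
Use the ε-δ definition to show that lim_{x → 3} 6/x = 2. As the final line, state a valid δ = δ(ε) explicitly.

δ = min(3/2, (3/4)ε)

Let ε > 0 be given. We seek δ > 0 such that 0 < |x − 3| < δ implies |6/x − 2| < ε.
|6/x − 2| = 6·|3 − x|/(3·|x|) = 6|x − 3|/(3|x|).
Restrict δ ≤ 3/2. Then |x − 3| < 3/2 gives |x| > 3/2, so 3|x| > 9/2.
Then |6/x − 2| < 6|x − 3|/(9/2), which is < ε when |x − 3| < (3/4)ε.
Take δ = min(3/2, (3/4)ε). Then 0 < |x − 3| < δ gives both |x − 3| < 3/2 and |x − 3| < (3/4)ε, so |6/x − 2| < ε.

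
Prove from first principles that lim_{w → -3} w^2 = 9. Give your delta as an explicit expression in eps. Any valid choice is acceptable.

Let eps > 0. We seek delta > 0 with 0 < |w + 3| < delta ⇒ |w^2 − 9| < eps.
Factor: w^2 − 9 = (w + 3)(w - 3), so |w^2 − 9| = |w + 3|·|w - 3|.
Impose delta ≤ 2 so that |w| < 5; then |w - 3| ≤ 8.
Hence |w^2 − 9| ≤ 8|w + 3|, which is < eps once |w + 3| < eps/8.
Take delta = min(2, eps/8). If 0 < |w + 3| < delta then both bounds hold and |w^2 − 9| ≤ 8|w + 3| < 8·(eps/8) = eps.

delta = min(2, eps/8)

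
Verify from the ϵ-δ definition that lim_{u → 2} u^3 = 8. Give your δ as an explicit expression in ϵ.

Let ϵ > 0. We seek δ > 0 with 0 < |u − 2| < δ ⇒ |u^3 − 8| < ϵ.
Factor: u^3 − 8 = (u − 2)(u^2 + 2u + 4), so |u^3 − 8| = |u − 2|·|u^2 + 2u + 4|.
Restrict δ ≤ 1. Then |u − 2| < 1 gives |u| < 3, so by the triangle inequality |u^2 + 2u + 4| ≤ 3^2 + 2·3 + 4 = 19.
Hence |u^3 − 8| ≤ 19|u − 2|, which is < ϵ once |u − 2| < ϵ/19.
Take δ = min(1, ϵ/19). If 0 < |u − 2| < δ then both bounds hold and |u^3 − 8| ≤ 19|u − 2| < 19·(ϵ/19) = ϵ.

δ = min(1, ϵ/19)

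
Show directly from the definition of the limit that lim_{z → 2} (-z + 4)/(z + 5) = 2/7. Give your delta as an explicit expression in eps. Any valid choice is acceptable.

delta = min(7/2, (49/18)eps)

Suppose eps > 0. We want delta > 0 with 0 < |z − 2| < delta ⇒ |(-z + 4)/(z + 5) − (2/7)| < eps.
Combining over a common denominator, (-z + 4)/(z + 5) − (2/7) = [(-z + 4)·7 − 2·(z + 5)] / [7·(z + 5)] = -9(z − 2) / (7(z + 5)).
So |(-z + 4)/(z + 5) − (2/7)| = 9|z − 2| / (7·|z + 5|).
Restrict delta ≤ 7/2. Then |z − 2| < 7/2 gives |z + 5| = |(z − 2) + 7| ≥ 7 − 7/2 = 7/2.
Hence |(-z + 4)/(z + 5) − (2/7)| < 9|z − 2|/(7·(7/2)) = (18/49)|z − 2|, which is < eps once |z − 2| < (49/18)eps.
Take delta = min(7/2, (49/18)eps). Then 0 < |z − 2| < delta forces both bounds, so |(-z + 4)/(z + 5) − (2/7)| < eps.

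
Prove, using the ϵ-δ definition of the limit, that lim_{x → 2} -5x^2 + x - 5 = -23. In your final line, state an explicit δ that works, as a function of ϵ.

Fix ϵ > 0. We want δ > 0 such that 0 < |x − 2| < δ implies |(-5x^2 + x - 5) + 23| < ϵ.
(-5x^2 + x - 5) + 23 = -5x^2 + x + 18 = (x − 2)(-5x - 9).
So |(-5x^2 + x - 5) + 23| = |x − 2|·|-5x - 9|.
Assume first that |x − 2| < 1, so |x| < 3. Then |-5x - 9| ≤ 5·3 + 9 = 24.
Hence |(-5x^2 + x - 5) + 23| ≤ 24|x − 2| < ϵ provided |x − 2| < ϵ/24.
Take δ = min(1, ϵ/24). Then 0 < |x − 2| < δ gives both |x − 2| < 1 and |x − 2| < ϵ/24, so |(-5x^2 + x - 5) + 23| < ϵ.

δ = min(1, ϵ/24)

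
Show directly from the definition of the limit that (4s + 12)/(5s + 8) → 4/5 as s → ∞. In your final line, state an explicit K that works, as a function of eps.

K = (28/25)/eps

Fix eps > 0. We seek K > 0 such that s > K implies |(4s + 12)/(5s + 8) − (4/5)| < eps.
(4s + 12)/(5s + 8) − (4/5) = (5(4s + 12) − 4(5s + 8)) / (5(5s + 8)) = 28/(5(5s + 8)).
For s > 0 we have 5s + 8 > 5s, so |(4s + 12)/(5s + 8) − (4/5)| = 28/(5(5s + 8)) < 28/(5·5s) = (28/25)/s.
Thus |(4s + 12)/(5s + 8) − (4/5)| < eps whenever s > (28/25)/eps.
Take K = (28/25)/eps. If s > K then |(4s + 12)/(5s + 8) − (4/5)| < (28/25)/s < eps.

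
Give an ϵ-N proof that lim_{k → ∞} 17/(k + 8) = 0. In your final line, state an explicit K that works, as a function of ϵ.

K = 17/ϵ

Fix ϵ > 0. For k ≥ 1, |17/(k + 8) − 0| = 17/(k + 8) ≤ 17/k.
We need 17/k < ϵ, i.e. k > 17/ϵ.
Take K = 17/ϵ. If k > K then |17/(k + 8)| ≤ 17/k < ϵ.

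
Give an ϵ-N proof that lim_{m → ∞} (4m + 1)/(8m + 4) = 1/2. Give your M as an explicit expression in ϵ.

M = (1/8)/ϵ

Suppose ϵ > 0. For m ≥ 1, |(4m + 1)/(8m + 4) − (1/2)| = |-8|/(8(8m + 4)) = 8/(8(8m + 4)).
Since 8m + 4 ≥ 8m for m ≥ 1, this is ≤ 8/(8·8m) = (1/8)/m.
So |(4m + 1)/(8m + 4) − (1/2)| < ϵ whenever m > (1/8)/ϵ.
Take M = (1/8)/ϵ. If m > M then |(4m + 1)/(8m + 4) − (1/2)| ≤ (1/8)/m < ϵ.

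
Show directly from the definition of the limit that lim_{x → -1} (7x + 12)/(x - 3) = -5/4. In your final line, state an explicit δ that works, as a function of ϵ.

δ = min(2, (8/33)ϵ)

Suppose ϵ > 0. We want δ > 0 with 0 < |x + 1| < δ ⇒ |(7x + 12)/(x - 3) + 5/4| < ϵ.
Combining over a common denominator, (7x + 12)/(x - 3) + 5/4 = [(7x + 12)·(-4) − 5·(x - 3)] / [(-4)·(x - 3)] = -33(x + 1) / ((-4)(x - 3)).
So |(7x + 12)/(x - 3) + 5/4| = 33|x + 1| / (4·|x − 3|).
Restrict δ ≤ 2. Then |x + 1| < 2 gives |x − 3| = |(x + 1) + (-4)| ≥ 4 − 2 = 2.
Hence |(7x + 12)/(x - 3) + 5/4| < 33|x + 1|/(4·2) = (33/8)|x + 1|, which is < ϵ once |x + 1| < (8/33)ϵ.
Take δ = min(2, (8/33)ϵ). Then 0 < |x + 1| < δ forces both bounds, so |(7x + 12)/(x - 3) + 5/4| < ϵ.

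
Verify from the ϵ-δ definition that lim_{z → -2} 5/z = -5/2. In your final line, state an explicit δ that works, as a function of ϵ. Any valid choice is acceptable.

δ = min(1, (2/5)ϵ)

Let ϵ > 0. We seek δ > 0 such that 0 < |z + 2| < δ implies |5/z + 5/2| < ϵ.
|5/z + 5/2| = 5·|-2 − z|/(2·|z|) = 5|z + 2|/(2|z|).
Require δ ≤ 1 so that |z| > 2 − 1 = 1, hence 2|z| > 2.
Then |5/z + 5/2| < 5|z + 2|/2, which is < ϵ when |z + 2| < (2/5)ϵ.
Take δ = min(1, (2/5)ϵ). Then 0 < |z + 2| < δ gives both |z + 2| < 1 and |z + 2| < (2/5)ϵ, so |5/z + 5/2| < ϵ.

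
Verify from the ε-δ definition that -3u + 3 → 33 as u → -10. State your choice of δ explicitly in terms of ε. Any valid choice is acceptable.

δ = ε/3

Suppose ε > 0. We need δ > 0 so that 0 < |u + 10| < δ implies |(-3u + 3) − 33| < ε.
Since (-3u + 3) − 33 = -3(u + 10), we have |(-3u + 3) − 33| = 3|u + 10|.
So 3|u + 10| < ε exactly when |u + 10| < ε/3.
Choosing δ = ε/3 gives |(-3u + 3) − 33| = 3|u + 10| < ε whenever |u + 10| < δ.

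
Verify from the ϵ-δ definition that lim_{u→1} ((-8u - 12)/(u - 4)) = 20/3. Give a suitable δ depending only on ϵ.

δ = min(3/2, (9/88)ϵ)

Let ϵ > 0 be given. We want δ > 0 with 0 < |u − 1| < δ ⇒ |(-8u - 12)/(u - 4) − (20/3)| < ϵ.
Combining over a common denominator, (-8u - 12)/(u - 4) − (20/3) = [(-8u - 12)·(-3) − (-20)·(u - 4)] / [(-3)·(u - 4)] = 44(u − 1) / ((-3)(u - 4)).
So |(-8u - 12)/(u - 4) − (20/3)| = 44|u − 1| / (3·|u − 4|).
Restrict δ ≤ 3/2. Then |u − 1| < 3/2 gives |u − 4| = |(u − 1) + (-3)| ≥ 3 − 3/2 = 3/2.
Hence |(-8u - 12)/(u - 4) − (20/3)| < 44|u − 1|/(3·(3/2)) = (88/9)|u − 1|, which is < ϵ once |u − 1| < (9/88)ϵ.
Take δ = min(3/2, (9/88)ϵ). Then 0 < |u − 1| < δ forces both bounds, so |(-8u - 12)/(u - 4) − (20/3)| < ϵ.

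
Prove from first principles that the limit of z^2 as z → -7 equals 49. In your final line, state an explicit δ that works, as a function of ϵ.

δ = min(1, ϵ/15)

Suppose ϵ > 0. We seek δ > 0 with 0 < |z + 7| < δ ⇒ |z^2 − 49| < ϵ.
Factor: z^2 − 49 = (z + 7)(z - 7), so |z^2 − 49| = |z + 7|·|z - 7|.
Impose δ ≤ 1 so that |z| < 8; then |z - 7| ≤ 15.
Hence |z^2 − 49| ≤ 15|z + 7|, which is < ϵ once |z + 7| < ϵ/15.
Take δ = min(1, ϵ/15). If 0 < |z + 7| < δ then both bounds hold and |z^2 − 49| ≤ 15|z + 7| < 15·(ϵ/15) = ϵ.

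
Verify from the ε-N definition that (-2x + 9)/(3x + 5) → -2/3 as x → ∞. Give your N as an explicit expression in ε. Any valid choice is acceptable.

Let ε > 0. We seek N > 0 such that x > N implies |(-2x + 9)/(3x + 5) + 2/3| < ε.
(-2x + 9)/(3x + 5) + 2/3 = (3(-2x + 9) − (-2)(3x + 5)) / (3(3x + 5)) = 37/(3(3x + 5)).
For x > 0 we have 3x + 5 > 3x, so |(-2x + 9)/(3x + 5) + 2/3| = 37/(3(3x + 5)) < 37/(3·3x) = (37/9)/x.
Thus |(-2x + 9)/(3x + 5) + 2/3| < ε whenever x > (37/9)/ε.
Take N = (37/9)/ε. If x > N then |(-2x + 9)/(3x + 5) + 2/3| < (37/9)/x < ε.

N = (37/9)/ε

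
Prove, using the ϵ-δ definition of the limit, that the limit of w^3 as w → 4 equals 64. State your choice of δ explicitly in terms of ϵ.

δ = min(1, ϵ/61)

Suppose ϵ > 0. We seek δ > 0 with 0 < |w − 4| < δ ⇒ |w^3 − 64| < ϵ.
Factor: w^3 − 64 = (w − 4)(w^2 + 4w + 16), so |w^3 − 64| = |w − 4|·|w^2 + 4w + 16|.
Restrict δ ≤ 1. Then |w − 4| < 1 gives |w| < 5, so by the triangle inequality |w^2 + 4w + 16| ≤ 5^2 + 4·5 + 16 = 61.
Hence |w^3 − 64| ≤ 61|w − 4|, which is < ϵ once |w − 4| < ϵ/61.
Take δ = min(1, ϵ/61). If 0 < |w − 4| < δ then both bounds hold and |w^3 − 64| ≤ 61|w − 4| < 61·(ϵ/61) = ϵ.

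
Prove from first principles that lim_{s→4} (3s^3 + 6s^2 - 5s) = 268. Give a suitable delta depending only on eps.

delta = min(1, eps/232)

Let eps > 0. We want delta > 0 such that 0 < |s − 4| < delta implies |(3s^3 + 6s^2 - 5s) − 268| < eps.
(3s^3 + 6s^2 - 5s) − 268 = 3s^3 + 6s^2 - 5s - 268 = (s − 4)(3s^2 + 18s + 67).
So |(3s^3 + 6s^2 - 5s) − 268| = |s − 4|·|3s^2 + 18s + 67|.
Assume first that |s − 4| < 1, so |s| < 5. Then |3s^2 + 18s + 67| ≤ 3·5^2 + 18·5 + 67 = 232.
Hence |(3s^3 + 6s^2 - 5s) − 268| ≤ 232|s − 4| < eps provided |s − 4| < eps/232.
Choosing delta = min(1, eps/232) ensures both conditions, hence |(3s^3 + 6s^2 - 5s) − 268| < eps.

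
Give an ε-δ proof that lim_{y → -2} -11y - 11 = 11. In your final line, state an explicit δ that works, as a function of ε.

δ = ε/11

Let ε > 0 be given. We need δ > 0 so that 0 < |y + 2| < δ implies |(-11y - 11) − 11| < ε.
|(-11y - 11) − 11| = |-11y - 22| = 11|y + 2|.
Thus it suffices that |y + 2| < ε/11.
Take δ = ε/11. If 0 < |y + 2| < δ then |(-11y - 11) − 11| = 11|y + 2| < 11·(ε/11) = ε.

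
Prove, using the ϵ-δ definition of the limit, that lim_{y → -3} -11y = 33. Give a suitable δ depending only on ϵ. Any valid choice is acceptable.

Let ϵ > 0 be given. We need δ > 0 so that 0 < |y + 3| < δ implies |(-11y) − 33| < ϵ.
Since (-11y) − 33 = -11(y + 3), we have |(-11y) − 33| = 11|y + 3|.
Thus it suffices that |y + 3| < ϵ/11.
Choosing δ = ϵ/11 gives |(-11y) − 33| = 11|y + 3| < ϵ whenever |y + 3| < δ.

δ = ϵ/11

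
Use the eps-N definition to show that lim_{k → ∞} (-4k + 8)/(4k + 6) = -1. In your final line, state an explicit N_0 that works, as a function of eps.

Let eps > 0. For k ≥ 1, |(-4k + 8)/(4k + 6) + 1| = |56|/(4(4k + 6)) = 56/(4(4k + 6)).
Since 4k + 6 ≥ 4k for k ≥ 1, this is ≤ 56/(4·4k) = (7/2)/k.
So |(-4k + 8)/(4k + 6) + 1| < eps whenever k > (7/2)/eps.
Take N_0 = (7/2)/eps. If k > N_0 then |(-4k + 8)/(4k + 6) + 1| ≤ (7/2)/k < eps.

N_0 = (7/2)/eps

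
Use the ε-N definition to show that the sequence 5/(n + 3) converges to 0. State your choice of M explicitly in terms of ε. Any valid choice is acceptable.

Suppose ε > 0. For n ≥ 1, |5/(n + 3) − 0| = 5/(n + 3) ≤ 5/n.
We need 5/n < ε, i.e. n > 5/ε.
Take M = 5/ε. If n > M then |5/(n + 3)| ≤ 5/n < ε.

M = 5/ε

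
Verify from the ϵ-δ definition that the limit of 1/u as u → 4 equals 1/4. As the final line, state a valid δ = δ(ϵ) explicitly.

δ = min(2, 8ϵ)

Fix ϵ > 0. We seek δ > 0 such that 0 < |u − 4| < δ implies |1/u − (1/4)| < ϵ.
|1/u − (1/4)| = |4 − u|/(4·|u|) = |u − 4|/(4|u|).
Restrict δ ≤ 2. Then |u − 4| < 2 gives |u| > 2, so 4|u| > 8.
Then |1/u − (1/4)| < |u − 4|/8, which is < ϵ when |u − 4| < 8ϵ.
Take δ = min(2, 8ϵ). Then 0 < |u − 4| < δ gives both |u − 4| < 2 and |u − 4| < 8ϵ, so |1/u − (1/4)| < ϵ.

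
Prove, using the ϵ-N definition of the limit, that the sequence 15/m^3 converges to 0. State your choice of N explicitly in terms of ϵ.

Let ϵ > 0. For m ≥ 1, |15/m^3 − 0| = 15/m^3.
15/m^3 < ϵ ⇔ m^3 > 15/ϵ ⇔ m > (15/ϵ)^{1/3}.
Take N = (15/ϵ)^{1/3}. Then m > N implies 15/m^3 < ϵ.

N = (15/ϵ)^{1/3}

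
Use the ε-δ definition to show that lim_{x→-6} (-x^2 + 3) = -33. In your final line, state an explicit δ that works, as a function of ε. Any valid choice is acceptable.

Fix ε > 0. We want δ > 0 such that 0 < |x + 6| < δ implies |(-x^2 + 3) + 33| < ε.
(-x^2 + 3) + 33 = -x^2 + 36 = (x + 6)(-x + 6).
So |(-x^2 + 3) + 33| = |x + 6|·|-x + 6|.
Require δ ≤ 1. Then |x + 6| < 1 gives |x| < 7, and by the triangle inequality |-x + 6| ≤ 7 + 6 = 13.
Hence |(-x^2 + 3) + 33| ≤ 13|x + 6| < ε provided |x + 6| < ε/13.
Take δ = min(1, ε/13). Then 0 < |x + 6| < δ gives both |x + 6| < 1 and |x + 6| < ε/13, so |(-x^2 + 3) + 33| < ε.

δ = min(1, ε/13)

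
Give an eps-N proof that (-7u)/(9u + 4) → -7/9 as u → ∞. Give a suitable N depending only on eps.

Suppose eps > 0. We seek N > 0 such that u > N implies |(-7u)/(9u + 4) + 7/9| < eps.
(-7u)/(9u + 4) + 7/9 = (9(-7u) − (-7)(9u + 4)) / (9(9u + 4)) = 28/(9(9u + 4)).
For u > 0 we have 9u + 4 > 9u, so |(-7u)/(9u + 4) + 7/9| = 28/(9(9u + 4)) < 28/(9·9u) = (28/81)/u.
Thus |(-7u)/(9u + 4) + 7/9| < eps whenever u > (28/81)/eps.
Take N = (28/81)/eps. If u > N then |(-7u)/(9u + 4) + 7/9| < (28/81)/u < eps.

N = (28/81)/eps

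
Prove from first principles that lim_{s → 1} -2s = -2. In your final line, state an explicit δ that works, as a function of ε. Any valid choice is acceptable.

Let ε > 0. We need δ > 0 so that 0 < |s − 1| < δ implies |(-2s) + 2| < ε.
Since (-2s) + 2 = -2(s − 1), we have |(-2s) + 2| = 2|s − 1|.
So 2|s − 1| < ε exactly when |s − 1| < ε/2.
Choosing δ = ε/2 gives |(-2s) + 2| = 2|s − 1| < ε whenever |s − 1| < δ.

δ = ε/2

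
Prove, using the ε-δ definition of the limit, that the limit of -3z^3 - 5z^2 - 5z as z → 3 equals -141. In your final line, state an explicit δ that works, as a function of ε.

δ = min(2, ε/192)

Suppose ε > 0. We want δ > 0 such that 0 < |z − 3| < δ implies |(-3z^3 - 5z^2 - 5z) + 141| < ε.
(-3z^3 - 5z^2 - 5z) + 141 = -3z^3 - 5z^2 - 5z + 141 = (z − 3)(-3z^2 - 14z - 47).
So |(-3z^3 - 5z^2 - 5z) + 141| = |z − 3|·|-3z^2 - 14z - 47|.
Require δ ≤ 2. Then |z − 3| < 2 gives |z| < 5, and by the triangle inequality |-3z^2 - 14z - 47| ≤ 3·5^2 + 14·5 + 47 = 192.
Hence |(-3z^3 - 5z^2 - 5z) + 141| ≤ 192|z − 3| < ε provided |z − 3| < ε/192.
Take δ = min(2, ε/192). Then 0 < |z − 3| < δ gives both |z − 3| < 2 and |z − 3| < ε/192, so |(-3z^3 - 5z^2 - 5z) + 141| < ε.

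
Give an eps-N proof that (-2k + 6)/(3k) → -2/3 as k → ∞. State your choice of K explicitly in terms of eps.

K = 2/eps

Let eps > 0 be given. For k ≥ 1, |(-2k + 6)/(3k) + 2/3| = |18|/(3(3k)) = 18/(3(3k)).
Since 3k ≥ 3k for k ≥ 1, this is ≤ 18/(3·3k) = 2/k.
So |(-2k + 6)/(3k) + 2/3| < eps whenever k > 2/eps.
Take K = 2/eps. If k > K then |(-2k + 6)/(3k) + 2/3| ≤ 2/k < eps.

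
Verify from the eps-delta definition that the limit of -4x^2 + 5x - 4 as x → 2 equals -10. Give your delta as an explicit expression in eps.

delta = min(1, eps/15)

Fix eps > 0. We want delta > 0 such that 0 < |x − 2| < delta implies |(-4x^2 + 5x - 4) + 10| < eps.
(-4x^2 + 5x - 4) + 10 = -4x^2 + 5x + 6 = (x − 2)(-4x - 3).
So |(-4x^2 + 5x - 4) + 10| = |x − 2|·|-4x - 3|.
Require delta ≤ 1. Then |x − 2| < 1 gives |x| < 3, and by the triangle inequality |-4x - 3| ≤ 4·3 + 3 = 15.
Hence |(-4x^2 + 5x - 4) + 10| ≤ 15|x − 2| < eps provided |x − 2| < eps/15.
Choosing delta = min(1, eps/15) ensures both conditions, hence |(-4x^2 + 5x - 4) + 10| < eps.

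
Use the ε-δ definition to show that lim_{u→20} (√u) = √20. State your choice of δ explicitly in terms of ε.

Let ε > 0. We want δ > 0 such that 0 < |u − 20| < δ implies |√u − √20| < ε.
Rationalise: √u − √20 = (u − 20)/(√u + √20), so |√u − √20| = |u − 20|/(√u + √20).
Restrict δ ≤ 20 so that |u − 20| < 20 forces u > 0, and then √u + √20 > √20.
Hence |√u − √20| < |u − 20|/√20, which is < ε once |u − 20| < √20·ε.
Take δ = min(20, √20·ε). If 0 < |u − 20| < δ then u > 0 and |√u − √20| < |u − 20|/√20 < ε.

δ = min(20, √20·ε)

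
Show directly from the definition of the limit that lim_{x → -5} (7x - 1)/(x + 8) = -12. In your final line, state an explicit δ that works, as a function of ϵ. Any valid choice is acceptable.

Let ϵ > 0 be given. We want δ > 0 with 0 < |x + 5| < δ ⇒ |(7x - 1)/(x + 8) + 12| < ϵ.
Combining over a common denominator, (7x - 1)/(x + 8) + 12 = [(7x - 1)·3 − (-36)·(x + 8)] / [3·(x + 8)] = 57(x + 5) / (3(x + 8)).
So |(7x - 1)/(x + 8) + 12| = 57|x + 5| / (3·|x + 8|).
Require δ ≤ 3/2, so |x + 8| ≥ |3| − |x + 5| > 3 − 3/2 = 3/2.
Hence |(7x - 1)/(x + 8) + 12| < 57|x + 5|/(3·(3/2)) = (38/3)|x + 5|, which is < ϵ once |x + 5| < (3/38)ϵ.
Take δ = min(3/2, (3/38)ϵ). Then 0 < |x + 5| < δ forces both bounds, so |(7x - 1)/(x + 8) + 12| < ϵ.

δ = min(3/2, (3/38)ϵ)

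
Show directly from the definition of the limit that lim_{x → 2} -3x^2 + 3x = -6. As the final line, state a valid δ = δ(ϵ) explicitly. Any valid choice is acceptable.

Let ϵ > 0. We want δ > 0 such that 0 < |x − 2| < δ implies |(-3x^2 + 3x) + 6| < ϵ.
(-3x^2 + 3x) + 6 = -3x^2 + 3x + 6 = (x − 2)(-3x - 3).
So |(-3x^2 + 3x) + 6| = |x − 2|·|-3x - 3|.
Assume first that |x − 2| < 2, so |x| < 4. Then |-3x - 3| ≤ 3·4 + 3 = 15.
Hence |(-3x^2 + 3x) + 6| ≤ 15|x − 2| < ϵ provided |x − 2| < ϵ/15.
Choosing δ = min(2, ϵ/15) ensures both conditions, hence |(-3x^2 + 3x) + 6| < ϵ.

δ = min(2, ϵ/15)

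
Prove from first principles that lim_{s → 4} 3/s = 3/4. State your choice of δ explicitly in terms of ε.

δ = min(2, (8/3)ε)

Suppose ε > 0. We seek δ > 0 such that 0 < |s − 4| < δ implies |3/s − (3/4)| < ε.
|3/s − (3/4)| = 3·|4 − s|/(4·|s|) = 3|s − 4|/(4|s|).
Restrict δ ≤ 2. Then |s − 4| < 2 gives |s| > 2, so 4|s| > 8.
Then |3/s − (3/4)| < 3|s − 4|/8, which is < ε when |s − 4| < (8/3)ε.
Take δ = min(2, (8/3)ε). Then 0 < |s − 4| < δ gives both |s − 4| < 2 and |s − 4| < (8/3)ε, so |3/s − (3/4)| < ε.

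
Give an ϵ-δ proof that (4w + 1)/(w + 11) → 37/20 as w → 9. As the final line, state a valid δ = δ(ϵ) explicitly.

δ = min(10, (200/43)ϵ)

Let ϵ > 0 be given. We want δ > 0 with 0 < |w − 9| < δ ⇒ |(4w + 1)/(w + 11) − (37/20)| < ϵ.
Combining over a common denominator, (4w + 1)/(w + 11) − (37/20) = [(4w + 1)·20 − 37·(w + 11)] / [20·(w + 11)] = 43(w − 9) / (20(w + 11)).
So |(4w + 1)/(w + 11) − (37/20)| = 43|w − 9| / (20·|w + 11|).
Restrict δ ≤ 10. Then |w − 9| < 10 gives |w + 11| = |(w − 9) + 20| ≥ 20 − 10 = 10.
Hence |(4w + 1)/(w + 11) − (37/20)| < 43|w − 9|/(20·10) = (43/200)|w − 9|, which is < ϵ once |w − 9| < (200/43)ϵ.
Take δ = min(10, (200/43)ϵ). Then 0 < |w − 9| < δ forces both bounds, so |(4w + 1)/(w + 11) − (37/20)| < ϵ.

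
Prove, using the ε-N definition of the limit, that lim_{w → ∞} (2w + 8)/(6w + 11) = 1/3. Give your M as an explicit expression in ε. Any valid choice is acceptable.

Let ε > 0. We seek M > 0 such that w > M implies |(2w + 8)/(6w + 11) − (1/3)| < ε.
(2w + 8)/(6w + 11) − (1/3) = (6(2w + 8) − 2(6w + 11)) / (6(6w + 11)) = 26/(6(6w + 11)).
For w > 0 we have 6w + 11 > 6w, so |(2w + 8)/(6w + 11) − (1/3)| = 26/(6(6w + 11)) < 26/(6·6w) = (13/18)/w.
Thus |(2w + 8)/(6w + 11) − (1/3)| < ε whenever w > (13/18)/ε.
Take M = (13/18)/ε. If w > M then |(2w + 8)/(6w + 11) − (1/3)| < (13/18)/w < ε.

M = (13/18)/ε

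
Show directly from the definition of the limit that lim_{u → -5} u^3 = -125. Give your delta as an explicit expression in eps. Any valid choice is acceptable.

delta = min(2, eps/109)

Let eps > 0. We seek delta > 0 with 0 < |u + 5| < delta ⇒ |u^3 + 125| < eps.
Factor: u^3 + 125 = (u + 5)(u^2 - 5u + 25), so |u^3 + 125| = |u + 5|·|u^2 - 5u + 25|.
Restrict delta ≤ 2. Then |u + 5| < 2 gives |u| < 7, so by the triangle inequality |u^2 - 5u + 25| ≤ 7^2 + 5·7 + 25 = 109.
Hence |u^3 + 125| ≤ 109|u + 5|, which is < eps once |u + 5| < eps/109.
Take delta = min(2, eps/109). If 0 < |u + 5| < delta then both bounds hold and |u^3 + 125| ≤ 109|u + 5| < 109·(eps/109) = eps.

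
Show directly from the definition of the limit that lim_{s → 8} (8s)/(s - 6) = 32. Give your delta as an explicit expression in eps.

delta = min(1, (1/24)eps)

Fix eps > 0. We want delta > 0 with 0 < |s − 8| < delta ⇒ |(8s)/(s - 6) − 32| < eps.
Combining over a common denominator, (8s)/(s - 6) − 32 = [(8s)·2 − 64·(s - 6)] / [2·(s - 6)] = -48(s − 8) / (2(s - 6)).
So |(8s)/(s - 6) − 32| = 48|s − 8| / (2·|s − 6|).
Restrict delta ≤ 1. Then |s − 8| < 1 gives |s − 6| = |(s − 8) + 2| ≥ 2 − 1 = 1.
Hence |(8s)/(s - 6) − 32| < 48|s − 8|/(2·1) = 24|s − 8|, which is < eps once |s − 8| < (1/24)eps.
Take delta = min(1, (1/24)eps). Then 0 < |s − 8| < delta forces both bounds, so |(8s)/(s - 6) − 32| < eps.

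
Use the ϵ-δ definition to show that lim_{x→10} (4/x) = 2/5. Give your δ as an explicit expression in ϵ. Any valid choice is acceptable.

δ = min(5, (25/2)ϵ)

Fix ϵ > 0. We seek δ > 0 such that 0 < |x − 10| < δ implies |4/x − (2/5)| < ϵ.
|4/x − (2/5)| = 4·|10 − x|/(10·|x|) = 4|x − 10|/(10|x|).
Restrict δ ≤ 5. Then |x − 10| < 5 gives |x| > 5, so 10|x| > 50.
Then |4/x − (2/5)| < 4|x − 10|/50, which is < ϵ when |x − 10| < (25/2)ϵ.
Take δ = min(5, (25/2)ϵ). Then 0 < |x − 10| < δ gives both |x − 10| < 5 and |x − 10| < (25/2)ϵ, so |4/x − (2/5)| < ϵ.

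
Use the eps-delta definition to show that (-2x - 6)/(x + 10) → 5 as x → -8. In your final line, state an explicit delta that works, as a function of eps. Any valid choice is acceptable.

delta = min(1, (1/7)eps)

Fix eps > 0. We want delta > 0 with 0 < |x + 8| < delta ⇒ |(-2x - 6)/(x + 10) − 5| < eps.
Combining over a common denominator, (-2x - 6)/(x + 10) − 5 = [(-2x - 6)·2 − 10·(x + 10)] / [2·(x + 10)] = -14(x + 8) / (2(x + 10)).
So |(-2x - 6)/(x + 10) − 5| = 14|x + 8| / (2·|x + 10|).
Restrict delta ≤ 1. Then |x + 8| < 1 gives |x + 10| = |(x + 8) + 2| ≥ 2 − 1 = 1.
Hence |(-2x - 6)/(x + 10) − 5| < 14|x + 8|/(2·1) = 7|x + 8|, which is < eps once |x + 8| < (1/7)eps.
Take delta = min(1, (1/7)eps). Then 0 < |x + 8| < delta forces both bounds, so |(-2x - 6)/(x + 10) − 5| < eps.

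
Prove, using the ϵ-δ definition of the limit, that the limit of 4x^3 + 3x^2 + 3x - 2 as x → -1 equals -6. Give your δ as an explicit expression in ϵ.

Let ϵ > 0. We want δ > 0 such that 0 < |x + 1| < δ implies |(4x^3 + 3x^2 + 3x - 2) + 6| < ϵ.
(4x^3 + 3x^2 + 3x - 2) + 6 = 4x^3 + 3x^2 + 3x + 4 = (x + 1)(4x^2 - x + 4).
So |(4x^3 + 3x^2 + 3x - 2) + 6| = |x + 1|·|4x^2 - x + 4|.
Require δ ≤ 2. Then |x + 1| < 2 gives |x| < 3, and by the triangle inequality |4x^2 - x + 4| ≤ 4·3^2 + 3 + 4 = 43.
Hence |(4x^3 + 3x^2 + 3x - 2) + 6| ≤ 43|x + 1| < ϵ provided |x + 1| < ϵ/43.
Choosing δ = min(2, ϵ/43) ensures both conditions, hence |(4x^3 + 3x^2 + 3x - 2) + 6| < ϵ.

δ = min(2, ϵ/43)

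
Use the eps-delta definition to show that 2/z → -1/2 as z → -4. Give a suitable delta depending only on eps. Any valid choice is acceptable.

Fix eps > 0. We seek delta > 0 such that 0 < |z + 4| < delta implies |2/z + 1/2| < eps.
|2/z + 1/2| = 2·|-4 − z|/(4·|z|) = 2|z + 4|/(4|z|).
Require delta ≤ 2 so that |z| > 4 − 2 = 2, hence 4|z| > 8.
Then |2/z + 1/2| < 2|z + 4|/8, which is < eps when |z + 4| < 4eps.
Take delta = min(2, 4eps). Then 0 < |z + 4| < delta gives both |z + 4| < 2 and |z + 4| < 4eps, so |2/z + 1/2| < eps.

delta = min(2, 4eps)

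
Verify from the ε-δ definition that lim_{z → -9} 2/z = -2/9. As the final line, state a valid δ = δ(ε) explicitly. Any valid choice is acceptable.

δ = min(9/2, (81/4)ε)

Fix ε > 0. We seek δ > 0 such that 0 < |z + 9| < δ implies |2/z + 2/9| < ε.
|2/z + 2/9| = 2·|-9 − z|/(9·|z|) = 2|z + 9|/(9|z|).
Restrict δ ≤ 9/2. Then |z + 9| < 9/2 gives |z| > 9/2, so 9|z| > 81/2.
Then |2/z + 2/9| < 2|z + 9|/(81/2), which is < ε when |z + 9| < (81/4)ε.
Take δ = min(9/2, (81/4)ε). Then 0 < |z + 9| < δ gives both |z + 9| < 9/2 and |z + 9| < (81/4)ε, so |2/z + 2/9| < ε.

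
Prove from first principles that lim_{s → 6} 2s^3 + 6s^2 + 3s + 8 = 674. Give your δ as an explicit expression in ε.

Let ε > 0 be given. We want δ > 0 such that 0 < |s − 6| < δ implies |(2s^3 + 6s^2 + 3s + 8) − 674| < ε.
(2s^3 + 6s^2 + 3s + 8) − 674 = 2s^3 + 6s^2 + 3s - 666 = (s − 6)(2s^2 + 18s + 111).
So |(2s^3 + 6s^2 + 3s + 8) − 674| = |s − 6|·|2s^2 + 18s + 111|.
Require δ ≤ 1. Then |s − 6| < 1 gives |s| < 7, and by the triangle inequality |2s^2 + 18s + 111| ≤ 2·7^2 + 18·7 + 111 = 335.
Hence |(2s^3 + 6s^2 + 3s + 8) − 674| ≤ 335|s − 6| < ε provided |s − 6| < ε/335.
Take δ = min(1, ε/335). Then 0 < |s − 6| < δ gives both |s − 6| < 1 and |s − 6| < ε/335, so |(2s^3 + 6s^2 + 3s + 8) − 674| < ε.

δ = min(1, ε/335)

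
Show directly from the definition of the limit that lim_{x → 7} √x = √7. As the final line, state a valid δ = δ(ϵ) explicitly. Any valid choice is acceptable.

Suppose ϵ > 0. We want δ > 0 such that 0 < |x − 7| < δ implies |√x − √7| < ϵ.
Rationalise: √x − √7 = (x − 7)/(√x + √7), so |√x − √7| = |x − 7|/(√x + √7).
Restrict δ ≤ 7 so that |x − 7| < 7 forces x > 0, and then √x + √7 > √7.
Hence |√x − √7| < |x − 7|/√7, which is < ϵ once |x − 7| < √7·ϵ.
Take δ = min(7, √7·ϵ). If 0 < |x − 7| < δ then x > 0 and |√x − √7| < |x − 7|/√7 < ϵ.

δ = min(7, √7·ϵ)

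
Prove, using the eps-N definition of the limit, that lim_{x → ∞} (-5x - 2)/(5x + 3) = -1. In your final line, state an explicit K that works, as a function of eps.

K = (1/5)/eps

Let eps > 0 be given. We seek K > 0 such that x > K implies |(-5x - 2)/(5x + 3) + 1| < eps.
(-5x - 2)/(5x + 3) + 1 = (5(-5x - 2) − (-5)(5x + 3)) / (5(5x + 3)) = 5/(5(5x + 3)).
For x > 0 we have 5x + 3 > 5x, so |(-5x - 2)/(5x + 3) + 1| = 5/(5(5x + 3)) < 5/(5·5x) = (1/5)/x.
Thus |(-5x - 2)/(5x + 3) + 1| < eps whenever x > (1/5)/eps.
Take K = (1/5)/eps. If x > K then |(-5x - 2)/(5x + 3) + 1| < (1/5)/x < eps.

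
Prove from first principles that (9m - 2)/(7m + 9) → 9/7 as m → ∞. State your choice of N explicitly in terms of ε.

N = (95/49)/ε

Let ε > 0 be given. For m ≥ 1, |(9m - 2)/(7m + 9) − (9/7)| = |-95|/(7(7m + 9)) = 95/(7(7m + 9)).
Since 7m + 9 ≥ 7m for m ≥ 1, this is ≤ 95/(7·7m) = (95/49)/m.
So |(9m - 2)/(7m + 9) − (9/7)| < ε whenever m > (95/49)/ε.
Take N = (95/49)/ε. If m > N then |(9m - 2)/(7m + 9) − (9/7)| ≤ (95/49)/m < ε.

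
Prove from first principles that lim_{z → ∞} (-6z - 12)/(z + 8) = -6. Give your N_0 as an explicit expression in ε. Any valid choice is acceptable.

N_0 = 36/ε

Let ε > 0. We seek N_0 > 0 such that z > N_0 implies |(-6z - 12)/(z + 8) + 6| < ε.
(-6z - 12)/(z + 8) + 6 = ((-6z - 12) − (-6)(z + 8)) / ((z + 8)) = 36/((z + 8)).
For z > 0 we have z + 8 > z, so |(-6z - 12)/(z + 8) + 6| = 36/((z + 8)) < 36/(z) = 36/z.
Thus |(-6z - 12)/(z + 8) + 6| < ε whenever z > 36/ε.
Take N_0 = 36/ε. If z > N_0 then |(-6z - 12)/(z + 8) + 6| < 36/z < ε.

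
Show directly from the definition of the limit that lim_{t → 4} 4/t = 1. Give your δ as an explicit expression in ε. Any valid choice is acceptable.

δ = min(2, 2ε)

Fix ε > 0. We seek δ > 0 such that 0 < |t − 4| < δ implies |4/t − 1| < ε.
|4/t − 1| = 4·|4 − t|/(4·|t|) = 4|t − 4|/(4|t|).
Require δ ≤ 2 so that |t| > 4 − 2 = 2, hence 4|t| > 8.
Then |4/t − 1| < 4|t − 4|/8, which is < ε when |t − 4| < 2ε.
Take δ = min(2, 2ε). Then 0 < |t − 4| < δ gives both |t − 4| < 2 and |t − 4| < 2ε, so |4/t − 1| < ε.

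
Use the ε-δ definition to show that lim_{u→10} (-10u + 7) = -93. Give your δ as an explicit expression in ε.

δ = ε/10

Suppose ε > 0. We need δ > 0 so that 0 < |u − 10| < δ implies |(-10u + 7) + 93| < ε.
|(-10u + 7) + 93| = |-10u + 100| = 10|u − 10|.
So 10|u − 10| < ε exactly when |u − 10| < ε/10.
Take δ = ε/10. If 0 < |u − 10| < δ then |(-10u + 7) + 93| = 10|u − 10| < 10·(ε/10) = ε.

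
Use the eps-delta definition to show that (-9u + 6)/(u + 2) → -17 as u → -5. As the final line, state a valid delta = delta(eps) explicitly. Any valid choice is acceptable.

Let eps > 0. We want delta > 0 with 0 < |u + 5| < delta ⇒ |(-9u + 6)/(u + 2) + 17| < eps.
Combining over a common denominator, (-9u + 6)/(u + 2) + 17 = [(-9u + 6)·(-3) − 51·(u + 2)] / [(-3)·(u + 2)] = -24(u + 5) / ((-3)(u + 2)).
So |(-9u + 6)/(u + 2) + 17| = 24|u + 5| / (3·|u + 2|).
Require delta ≤ 3/2, so |u + 2| ≥ |-3| − |u + 5| > 3 − 3/2 = 3/2.
Hence |(-9u + 6)/(u + 2) + 17| < 24|u + 5|/(3·(3/2)) = (16/3)|u + 5|, which is < eps once |u + 5| < (3/16)eps.
Take delta = min(3/2, (3/16)eps). Then 0 < |u + 5| < delta forces both bounds, so |(-9u + 6)/(u + 2) + 17| < eps.

delta = min(3/2, (3/16)eps)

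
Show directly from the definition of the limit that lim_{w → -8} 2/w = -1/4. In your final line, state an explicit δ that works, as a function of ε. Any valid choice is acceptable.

δ = min(4, 16ε)

Suppose ε > 0. We seek δ > 0 such that 0 < |w + 8| < δ implies |2/w + 1/4| < ε.
|2/w + 1/4| = 2·|-8 − w|/(8·|w|) = 2|w + 8|/(8|w|).
Restrict δ ≤ 4. Then |w + 8| < 4 gives |w| > 4, so 8|w| > 32.
Then |2/w + 1/4| < 2|w + 8|/32, which is < ε when |w + 8| < 16ε.
Take δ = min(4, 16ε). Then 0 < |w + 8| < δ gives both |w + 8| < 4 and |w + 8| < 16ε, so |2/w + 1/4| < ε.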